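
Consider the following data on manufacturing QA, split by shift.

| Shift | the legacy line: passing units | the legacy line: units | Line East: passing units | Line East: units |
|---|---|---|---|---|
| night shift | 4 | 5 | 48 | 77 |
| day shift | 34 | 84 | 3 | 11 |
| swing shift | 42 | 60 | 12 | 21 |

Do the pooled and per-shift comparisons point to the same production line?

No

Night shift: the legacy line 4/5 = 80.0%, Line East 48/77 = 62.3% → the legacy line
Day shift: the legacy line 34/84 = 40.5%, Line East 3/11 = 27.3% → the legacy line
Swing shift: the legacy line 42/60 = 70.0%, Line East 12/21 = 57.1% → the legacy line
Overall: the legacy line 80/149 = 53.7%, Line East 63/109 = 57.8% → Line East
The legacy line wins each shift group but Line East wins overall — the comparison reverses. The legacy line's units skew toward day shift, which has a lower base rate.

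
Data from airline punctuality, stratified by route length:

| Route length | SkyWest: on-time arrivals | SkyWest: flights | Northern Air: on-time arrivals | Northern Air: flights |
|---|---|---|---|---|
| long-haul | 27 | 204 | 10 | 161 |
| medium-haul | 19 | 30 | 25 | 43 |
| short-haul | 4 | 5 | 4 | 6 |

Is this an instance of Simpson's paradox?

No

Long-haul: SkyWest 27/204 = 13.2%, Northern Air 10/161 = 6.2% → SkyWest
Medium-haul: SkyWest 19/30 = 63.3%, Northern Air 25/43 = 58.1% → SkyWest
Short-haul: SkyWest 4/5 = 80.0%, Northern Air 4/6 = 66.7% → SkyWest
Overall: SkyWest 50/239 = 20.9%, Northern Air 39/210 = 18.6% → SkyWest
SkyWest wins overall and in every route group — no reversal.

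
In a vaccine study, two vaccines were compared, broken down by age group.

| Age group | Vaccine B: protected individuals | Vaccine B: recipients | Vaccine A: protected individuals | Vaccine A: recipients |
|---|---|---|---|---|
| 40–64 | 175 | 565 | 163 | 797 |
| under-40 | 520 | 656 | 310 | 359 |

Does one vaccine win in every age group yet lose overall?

No

40–64: Vaccine B 175/565 = 31.0%, Vaccine A 163/797 = 20.5% → Vaccine B
Under-40: Vaccine B 520/656 = 79.3%, Vaccine A 310/359 = 86.4% → Vaccine A
Overall: Vaccine B 695/1221 = 56.9%, Vaccine A 473/1156 = 40.9% → Vaccine B
Neither sweeps: Vaccine B wins 1 of 2 groups, Vaccine A wins 1. Vaccine B wins overall but not every group — no Simpson reversal.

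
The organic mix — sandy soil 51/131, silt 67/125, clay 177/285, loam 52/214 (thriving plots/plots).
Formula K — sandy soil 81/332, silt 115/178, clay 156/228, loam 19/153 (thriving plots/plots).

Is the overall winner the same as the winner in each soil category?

Sandy soil: the organic mix 51/131 = 38.9%, Formula K 81/332 = 24.4% → the organic mix
Silt: the organic mix 67/125 = 53.6%, Formula K 115/178 = 64.6% → Formula K
Clay: the organic mix 177/285 = 62.1%, Formula K 156/228 = 68.4% → Formula K
Loam: the organic mix 52/214 = 24.3%, Formula K 19/153 = 12.4% → the organic mix
Overall: the organic mix 347/755 = 46.0%, Formula K 371/891 = 41.6% → the organic mix
Neither sweeps: the organic mix wins 2 of 4 groups, Formula K wins 2. The organic mix wins overall but not every group — no Simpson reversal.

No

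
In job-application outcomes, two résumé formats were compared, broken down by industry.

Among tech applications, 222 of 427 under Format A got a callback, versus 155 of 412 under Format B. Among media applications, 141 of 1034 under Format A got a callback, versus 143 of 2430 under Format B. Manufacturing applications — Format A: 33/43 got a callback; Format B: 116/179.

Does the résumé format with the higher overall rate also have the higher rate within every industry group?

Yes

Tech: Format A 222/427 = 52.0%, Format B 155/412 = 37.6% → Format A
Media: Format A 141/1034 = 13.6%, Format B 143/2430 = 5.9% → Format A
Manufacturing: Format A 33/43 = 76.7%, Format B 116/179 = 64.8% → Format A
Overall: Format A 396/1504 = 26.3%, Format B 414/3021 = 13.7% → Format A
Format A wins overall and in every industry group — no reversal.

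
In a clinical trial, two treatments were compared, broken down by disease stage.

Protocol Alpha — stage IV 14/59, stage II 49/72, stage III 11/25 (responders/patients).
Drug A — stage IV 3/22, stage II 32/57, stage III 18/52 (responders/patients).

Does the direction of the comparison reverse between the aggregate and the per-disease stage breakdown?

Stage IV: Protocol Alpha 14/59 = 23.7%, Drug A 3/22 = 13.6% → Protocol Alpha
Stage II: Protocol Alpha 49/72 = 68.1%, Drug A 32/57 = 56.1% → Protocol Alpha
Stage III: Protocol Alpha 11/25 = 44.0%, Drug A 18/52 = 34.6% → Protocol Alpha
Overall: Protocol Alpha 74/156 = 47.4%, Drug A 53/131 = 40.5% → Protocol Alpha
Protocol Alpha wins overall and in every disease group — no reversal.

No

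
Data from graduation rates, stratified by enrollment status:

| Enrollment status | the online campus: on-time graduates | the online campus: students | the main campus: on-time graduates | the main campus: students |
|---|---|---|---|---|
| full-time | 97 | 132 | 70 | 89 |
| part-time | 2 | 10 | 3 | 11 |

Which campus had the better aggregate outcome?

Full-time: the online campus 97/132 = 73.5%, the main campus 70/89 = 78.7% → the main campus
Part-time: the online campus 2/10 = 20.0%, the main campus 3/11 = 27.3% → the main campus
Overall: the online campus 99/142 = 69.7%, the main campus 73/100 = 73.0% → the main campus

the main campus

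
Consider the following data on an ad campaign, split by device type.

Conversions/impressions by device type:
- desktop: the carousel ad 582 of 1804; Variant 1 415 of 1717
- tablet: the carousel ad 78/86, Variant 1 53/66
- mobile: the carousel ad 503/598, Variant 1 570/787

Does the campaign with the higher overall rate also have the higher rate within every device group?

Desktop: the carousel ad 582/1804 = 32.3%, Variant 1 415/1717 = 24.2% → the carousel ad
Tablet: the carousel ad 78/86 = 90.7%, Variant 1 53/66 = 80.3% → the carousel ad
Mobile: the carousel ad 503/598 = 84.1%, Variant 1 570/787 = 72.4% → the carousel ad
Overall: the carousel ad 1163/2488 = 46.7%, Variant 1 1038/2570 = 40.4% → the carousel ad
The carousel ad wins overall and in every device group — no reversal.

Yes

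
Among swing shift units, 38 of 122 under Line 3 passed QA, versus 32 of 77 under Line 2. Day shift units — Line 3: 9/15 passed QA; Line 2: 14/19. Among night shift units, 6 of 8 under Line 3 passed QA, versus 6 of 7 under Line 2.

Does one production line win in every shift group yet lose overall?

Swing shift: Line 3 38/122 = 31.1%, Line 2 32/77 = 41.6% → Line 2
Day shift: Line 3 9/15 = 60.0%, Line 2 14/19 = 73.7% → Line 2
Night shift: Line 3 6/8 = 75.0%, Line 2 6/7 = 85.7% → Line 2
Overall: Line 3 53/145 = 36.6%, Line 2 52/103 = 50.5% → Line 2
Line 2 wins overall and in every shift group — no reversal.

No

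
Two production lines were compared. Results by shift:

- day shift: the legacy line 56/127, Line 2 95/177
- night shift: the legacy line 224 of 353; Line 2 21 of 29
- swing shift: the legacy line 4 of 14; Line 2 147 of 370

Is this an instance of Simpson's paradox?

Day shift: the legacy line 56/127 = 44.1%, Line 2 95/177 = 53.7% → Line 2
Night shift: the legacy line 224/353 = 63.5%, Line 2 21/29 = 72.4% → Line 2
Swing shift: the legacy line 4/14 = 28.6%, Line 2 147/370 = 39.7% → Line 2
Overall: the legacy line 284/494 = 57.5%, Line 2 263/576 = 45.7% → the legacy line
Line 2 wins each shift group but the legacy line wins overall — the comparison reverses. Line 2's units skew toward swing shift, which has a lower base rate.

Yes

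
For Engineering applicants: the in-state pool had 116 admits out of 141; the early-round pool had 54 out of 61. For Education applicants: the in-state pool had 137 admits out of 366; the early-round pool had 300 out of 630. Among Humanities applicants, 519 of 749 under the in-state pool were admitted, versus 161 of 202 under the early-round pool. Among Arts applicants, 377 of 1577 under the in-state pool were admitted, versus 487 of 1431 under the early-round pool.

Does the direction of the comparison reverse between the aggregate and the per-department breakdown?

Engineering: the in-state pool 116/141 = 82.3%, the early-round pool 54/61 = 88.5% → the early-round pool
Education: the in-state pool 137/366 = 37.4%, the early-round pool 300/630 = 47.6% → the early-round pool
Humanities: the in-state pool 519/749 = 69.3%, the early-round pool 161/202 = 79.7% → the early-round pool
Arts: the in-state pool 377/1577 = 23.9%, the early-round pool 487/1431 = 34.0% → the early-round pool
Overall: the in-state pool 1149/2833 = 40.6%, the early-round pool 1002/2324 = 43.1% → the early-round pool
The early-round pool wins overall and in every department group — no reversal.

No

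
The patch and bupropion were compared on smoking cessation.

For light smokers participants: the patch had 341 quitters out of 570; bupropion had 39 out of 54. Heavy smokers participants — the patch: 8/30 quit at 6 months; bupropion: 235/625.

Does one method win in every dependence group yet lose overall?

Light smokers: the patch 341/570 = 59.8%, bupropion 39/54 = 72.2% → bupropion
Heavy smokers: the patch 8/30 = 26.7%, bupropion 235/625 = 37.6% → bupropion
Overall: the patch 349/600 = 58.2%, bupropion 274/679 = 40.4% → the patch
Bupropion wins each dependence group but the patch wins overall — the comparison reverses. Bupropion's participants skew toward heavy smokers, which has a lower base rate.

Yes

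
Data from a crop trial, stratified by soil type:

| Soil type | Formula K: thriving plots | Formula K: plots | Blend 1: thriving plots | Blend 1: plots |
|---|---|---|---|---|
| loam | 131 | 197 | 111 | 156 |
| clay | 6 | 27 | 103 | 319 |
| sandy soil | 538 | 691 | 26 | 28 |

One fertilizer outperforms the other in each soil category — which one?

Blend 1

Loam: Formula K 131/197 = 66.5%, Blend 1 111/156 = 71.2% → Blend 1
Clay: Formula K 6/27 = 22.2%, Blend 1 103/319 = 32.3% → Blend 1
Sandy soil: Formula K 538/691 = 77.9%, Blend 1 26/28 = 92.9% → Blend 1
Blend 1 has the higher rate in all 3 groups.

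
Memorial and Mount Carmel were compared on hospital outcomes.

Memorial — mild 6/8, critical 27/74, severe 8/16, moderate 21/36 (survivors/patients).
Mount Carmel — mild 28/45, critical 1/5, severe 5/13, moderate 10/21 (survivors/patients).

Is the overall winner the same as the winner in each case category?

No

Mild: Memorial 6/8 = 75.0%, Mount Carmel 28/45 = 62.2% → Memorial
Critical: Memorial 27/74 = 36.5%, Mount Carmel 1/5 = 20.0% → Memorial
Severe: Memorial 8/16 = 50.0%, Mount Carmel 5/13 = 38.5% → Memorial
Moderate: Memorial 21/36 = 58.3%, Mount Carmel 10/21 = 47.6% → Memorial
Overall: Memorial 62/134 = 46.3%, Mount Carmel 44/84 = 52.4% → Mount Carmel
Memorial wins each case group but Mount Carmel wins overall — the comparison reverses. Memorial's patients skew toward critical, which has a lower base rate.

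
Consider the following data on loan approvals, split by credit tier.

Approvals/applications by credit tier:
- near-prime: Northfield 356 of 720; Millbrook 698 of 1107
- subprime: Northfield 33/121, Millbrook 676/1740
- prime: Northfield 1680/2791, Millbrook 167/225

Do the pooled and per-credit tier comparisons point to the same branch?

No

Near-prime: Northfield 356/720 = 49.4%, Millbrook 698/1107 = 63.1% → Millbrook
Subprime: Northfield 33/121 = 27.3%, Millbrook 676/1740 = 38.9% → Millbrook
Prime: Northfield 1680/2791 = 60.2%, Millbrook 167/225 = 74.2% → Millbrook
Overall: Northfield 2069/3632 = 57.0%, Millbrook 1541/3072 = 50.2% → Northfield
Millbrook wins each credit group but Northfield wins overall — the comparison reverses. Millbrook's applications skew toward subprime, which has a lower base rate.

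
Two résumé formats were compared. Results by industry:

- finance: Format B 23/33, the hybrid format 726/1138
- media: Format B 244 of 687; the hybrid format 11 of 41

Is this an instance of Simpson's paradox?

Yes

Finance: Format B 23/33 = 69.7%, the hybrid format 726/1138 = 63.8% → Format B
Media: Format B 244/687 = 35.5%, the hybrid format 11/41 = 26.8% → Format B
Overall: Format B 267/720 = 37.1%, the hybrid format 737/1179 = 62.5% → the hybrid format
Format B wins each industry group but the hybrid format wins overall — the comparison reverses. Format B's applications skew toward media, which has a lower base rate.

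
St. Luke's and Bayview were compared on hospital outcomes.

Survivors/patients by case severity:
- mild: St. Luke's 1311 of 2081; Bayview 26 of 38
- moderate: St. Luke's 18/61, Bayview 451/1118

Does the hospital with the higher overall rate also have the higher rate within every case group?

No

Mild: St. Luke's 1311/2081 = 63.0%, Bayview 26/38 = 68.4% → Bayview
Moderate: St. Luke's 18/61 = 29.5%, Bayview 451/1118 = 40.3% → Bayview
Overall: St. Luke's 1329/2142 = 62.0%, Bayview 477/1156 = 41.3% → St. Luke's
Bayview wins each case group but St. Luke's wins overall — the comparison reverses. Bayview's patients skew toward moderate, which has a lower base rate.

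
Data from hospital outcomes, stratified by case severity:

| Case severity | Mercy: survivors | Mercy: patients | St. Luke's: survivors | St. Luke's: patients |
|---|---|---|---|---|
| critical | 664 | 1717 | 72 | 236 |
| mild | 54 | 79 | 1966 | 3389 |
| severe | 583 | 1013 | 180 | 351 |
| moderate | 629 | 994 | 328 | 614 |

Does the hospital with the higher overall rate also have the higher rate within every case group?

No

Critical: Mercy 664/1717 = 38.7%, St. Luke's 72/236 = 30.5% → Mercy
Mild: Mercy 54/79 = 68.4%, St. Luke's 1966/3389 = 58.0% → Mercy
Severe: Mercy 583/1013 = 57.6%, St. Luke's 180/351 = 51.3% → Mercy
Moderate: Mercy 629/994 = 63.3%, St. Luke's 328/614 = 53.4% → Mercy
Overall: Mercy 1930/3803 = 50.7%, St. Luke's 2546/4590 = 55.5% → St. Luke's
Mercy wins each case group but St. Luke's wins overall — the comparison reverses. Mercy's patients skew toward critical, which has a lower base rate.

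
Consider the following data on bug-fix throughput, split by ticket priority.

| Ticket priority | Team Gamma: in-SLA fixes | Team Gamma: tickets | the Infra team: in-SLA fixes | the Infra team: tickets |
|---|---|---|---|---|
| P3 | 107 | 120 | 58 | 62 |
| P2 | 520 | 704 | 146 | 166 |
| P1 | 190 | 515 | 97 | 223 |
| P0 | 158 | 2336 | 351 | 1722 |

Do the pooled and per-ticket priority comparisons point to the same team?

P3: Team Gamma 107/120 = 89.2%, the Infra team 58/62 = 93.5% → the Infra team
P2: Team Gamma 520/704 = 73.9%, the Infra team 146/166 = 88.0% → the Infra team
P1: Team Gamma 190/515 = 36.9%, the Infra team 97/223 = 43.5% → the Infra team
P0: Team Gamma 158/2336 = 6.8%, the Infra team 351/1722 = 20.4% → the Infra team
Overall: Team Gamma 975/3675 = 26.5%, the Infra team 652/2173 = 30.0% → the Infra team
The Infra team wins overall and in every ticket group — no reversal.

Yes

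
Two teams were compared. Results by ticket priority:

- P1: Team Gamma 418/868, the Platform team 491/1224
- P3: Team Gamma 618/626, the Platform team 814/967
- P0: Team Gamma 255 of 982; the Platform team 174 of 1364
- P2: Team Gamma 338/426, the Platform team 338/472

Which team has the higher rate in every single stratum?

P1: Team Gamma 418/868 = 48.2%, the Platform team 491/1224 = 40.1% → Team Gamma
P3: Team Gamma 618/626 = 98.7%, the Platform team 814/967 = 84.2% → Team Gamma
P0: Team Gamma 255/982 = 26.0%, the Platform team 174/1364 = 12.8% → Team Gamma
P2: Team Gamma 338/426 = 79.3%, the Platform team 338/472 = 71.6% → Team Gamma
Team Gamma has the higher rate in all 4 groups.

Team Gamma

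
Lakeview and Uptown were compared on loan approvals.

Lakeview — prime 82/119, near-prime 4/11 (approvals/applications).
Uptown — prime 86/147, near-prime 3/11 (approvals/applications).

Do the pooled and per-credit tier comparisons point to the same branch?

Yes

Prime: Lakeview 82/119 = 68.9%, Uptown 86/147 = 58.5% → Lakeview
Near-prime: Lakeview 4/11 = 36.4%, Uptown 3/11 = 27.3% → Lakeview
Overall: Lakeview 86/130 = 66.2%, Uptown 89/158 = 56.3% → Lakeview
Lakeview wins overall and in every credit group — no reversal.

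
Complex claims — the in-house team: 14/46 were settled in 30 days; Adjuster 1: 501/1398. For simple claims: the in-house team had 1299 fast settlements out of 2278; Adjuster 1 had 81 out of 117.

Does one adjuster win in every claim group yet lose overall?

Complex: the in-house team 14/46 = 30.4%, Adjuster 1 501/1398 = 35.8% → Adjuster 1
Simple: the in-house team 1299/2278 = 57.0%, Adjuster 1 81/117 = 69.2% → Adjuster 1
Overall: the in-house team 1313/2324 = 56.5%, Adjuster 1 582/1515 = 38.4% → the in-house team
Adjuster 1 wins each claim group but the in-house team wins overall — the comparison reverses. Adjuster 1's claims skew toward complex, which has a lower base rate.

Yes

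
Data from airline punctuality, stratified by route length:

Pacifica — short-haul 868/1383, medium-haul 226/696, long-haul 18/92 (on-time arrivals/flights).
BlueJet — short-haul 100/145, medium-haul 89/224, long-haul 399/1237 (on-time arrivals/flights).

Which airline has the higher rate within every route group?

Short-haul: Pacifica 868/1383 = 62.8%, BlueJet 100/145 = 69.0% → BlueJet
Medium-haul: Pacifica 226/696 = 32.5%, BlueJet 89/224 = 39.7% → BlueJet
Long-haul: Pacifica 18/92 = 19.6%, BlueJet 399/1237 = 32.3% → BlueJet
BlueJet has the higher rate in all 3 groups.

BlueJet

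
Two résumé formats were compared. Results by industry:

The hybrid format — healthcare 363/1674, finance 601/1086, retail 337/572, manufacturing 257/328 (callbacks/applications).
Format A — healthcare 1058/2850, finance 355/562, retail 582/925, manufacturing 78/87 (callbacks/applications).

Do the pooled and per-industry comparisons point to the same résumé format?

Healthcare: the hybrid format 363/1674 = 21.7%, Format A 1058/2850 = 37.1% → Format A
Finance: the hybrid format 601/1086 = 55.3%, Format A 355/562 = 63.2% → Format A
Retail: the hybrid format 337/572 = 58.9%, Format A 582/925 = 62.9% → Format A
Manufacturing: the hybrid format 257/328 = 78.4%, Format A 78/87 = 89.7% → Format A
Overall: the hybrid format 1558/3660 = 42.6%, Format A 2073/4424 = 46.9% → Format A
Format A wins overall and in every industry group — no reversal.

Yes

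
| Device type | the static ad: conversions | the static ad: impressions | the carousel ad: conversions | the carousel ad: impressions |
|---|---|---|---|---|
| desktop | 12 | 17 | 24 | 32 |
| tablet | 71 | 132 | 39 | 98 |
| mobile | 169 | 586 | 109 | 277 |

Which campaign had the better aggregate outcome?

the carousel ad

Desktop: the static ad 12/17 = 70.6%, the carousel ad 24/32 = 75.0% → the carousel ad
Tablet: the static ad 71/132 = 53.8%, the carousel ad 39/98 = 39.8% → the static ad
Mobile: the static ad 169/586 = 28.8%, the carousel ad 109/277 = 39.4% → the carousel ad
Overall: the static ad 252/735 = 34.3%, the carousel ad 172/407 = 42.3% → the carousel ad
(Neither sweeps every device group, but the carousel ad has the higher pooled rate.)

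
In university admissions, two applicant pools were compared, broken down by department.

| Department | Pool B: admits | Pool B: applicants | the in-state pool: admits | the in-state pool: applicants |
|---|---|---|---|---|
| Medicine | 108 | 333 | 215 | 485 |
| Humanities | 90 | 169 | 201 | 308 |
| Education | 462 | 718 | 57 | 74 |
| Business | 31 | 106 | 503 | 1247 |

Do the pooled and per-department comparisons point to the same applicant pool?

No

Medicine: Pool B 108/333 = 32.4%, the in-state pool 215/485 = 44.3% → the in-state pool
Humanities: Pool B 90/169 = 53.3%, the in-state pool 201/308 = 65.3% → the in-state pool
Education: Pool B 462/718 = 64.3%, the in-state pool 57/74 = 77.0% → the in-state pool
Business: Pool B 31/106 = 29.2%, the in-state pool 503/1247 = 40.3% → the in-state pool
Overall: Pool B 691/1326 = 52.1%, the in-state pool 976/2114 = 46.2% → Pool B
The in-state pool wins each department group but Pool B wins overall — the comparison reverses. The in-state pool's applicants skew toward Business, which has a lower base rate.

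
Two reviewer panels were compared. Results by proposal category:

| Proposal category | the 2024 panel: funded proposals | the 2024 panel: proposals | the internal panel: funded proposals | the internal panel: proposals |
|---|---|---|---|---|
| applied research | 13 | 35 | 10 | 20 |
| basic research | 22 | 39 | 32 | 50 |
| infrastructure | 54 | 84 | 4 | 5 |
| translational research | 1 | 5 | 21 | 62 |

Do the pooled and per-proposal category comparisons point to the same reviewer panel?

Applied research: the 2024 panel 13/35 = 37.1%, the internal panel 10/20 = 50.0% → the internal panel
Basic research: the 2024 panel 22/39 = 56.4%, the internal panel 32/50 = 64.0% → the internal panel
Infrastructure: the 2024 panel 54/84 = 64.3%, the internal panel 4/5 = 80.0% → the internal panel
Translational research: the 2024 panel 1/5 = 20.0%, the internal panel 21/62 = 33.9% → the internal panel
Overall: the 2024 panel 90/163 = 55.2%, the internal panel 67/137 = 48.9% → the 2024 panel
The internal panel wins each proposal group but the 2024 panel wins overall — the comparison reverses. The internal panel's proposals skew toward translational research, which has a lower base rate.

No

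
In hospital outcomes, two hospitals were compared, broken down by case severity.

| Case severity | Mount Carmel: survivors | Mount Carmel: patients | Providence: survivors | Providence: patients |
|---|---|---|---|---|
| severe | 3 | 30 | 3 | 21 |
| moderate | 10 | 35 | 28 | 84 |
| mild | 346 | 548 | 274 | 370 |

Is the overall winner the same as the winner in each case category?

Yes

Severe: Mount Carmel 3/30 = 10.0%, Providence 3/21 = 14.3% → Providence
Moderate: Mount Carmel 10/35 = 28.6%, Providence 28/84 = 33.3% → Providence
Mild: Mount Carmel 346/548 = 63.1%, Providence 274/370 = 74.1% → Providence
Overall: Mount Carmel 359/613 = 58.6%, Providence 305/475 = 64.2% → Providence
Providence wins overall and in every case group — no reversal.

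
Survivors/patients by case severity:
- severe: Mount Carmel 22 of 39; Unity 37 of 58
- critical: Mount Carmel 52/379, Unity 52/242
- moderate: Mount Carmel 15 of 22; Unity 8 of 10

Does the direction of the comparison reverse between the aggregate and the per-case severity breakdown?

Severe: Mount Carmel 22/39 = 56.4%, Unity 37/58 = 63.8% → Unity
Critical: Mount Carmel 52/379 = 13.7%, Unity 52/242 = 21.5% → Unity
Moderate: Mount Carmel 15/22 = 68.2%, Unity 8/10 = 80.0% → Unity
Overall: Mount Carmel 89/440 = 20.2%, Unity 97/310 = 31.3% → Unity
Unity wins overall and in every case group — no reversal.

No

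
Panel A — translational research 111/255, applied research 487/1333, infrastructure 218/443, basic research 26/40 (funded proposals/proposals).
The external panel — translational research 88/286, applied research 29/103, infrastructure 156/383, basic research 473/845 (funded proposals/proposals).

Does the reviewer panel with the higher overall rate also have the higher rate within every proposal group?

Translational research: Panel A 111/255 = 43.5%, the external panel 88/286 = 30.8% → Panel A
Applied research: Panel A 487/1333 = 36.5%, the external panel 29/103 = 28.2% → Panel A
Infrastructure: Panel A 218/443 = 49.2%, the external panel 156/383 = 40.7% → Panel A
Basic research: Panel A 26/40 = 65.0%, the external panel 473/845 = 56.0% → Panel A
Overall: Panel A 842/2071 = 40.7%, the external panel 746/1617 = 46.1% → the external panel
Panel A wins each proposal group but the external panel wins overall — the comparison reverses. Panel A's proposals skew toward applied research, which has a lower base rate.

No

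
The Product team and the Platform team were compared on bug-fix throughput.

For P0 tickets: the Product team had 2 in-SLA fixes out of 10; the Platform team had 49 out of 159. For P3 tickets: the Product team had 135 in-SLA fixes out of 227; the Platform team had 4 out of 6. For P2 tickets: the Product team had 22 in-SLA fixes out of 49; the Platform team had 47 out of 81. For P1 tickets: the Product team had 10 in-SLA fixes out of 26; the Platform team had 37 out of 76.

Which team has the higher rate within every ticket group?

P0: the Product team 2/10 = 20.0%, the Platform team 49/159 = 30.8% → the Platform team
P3: the Product team 135/227 = 59.5%, the Platform team 4/6 = 66.7% → the Platform team
P2: the Product team 22/49 = 44.9%, the Platform team 47/81 = 58.0% → the Platform team
P1: the Product team 10/26 = 38.5%, the Platform team 37/76 = 48.7% → the Platform team
The Platform team has the higher rate in all 4 groups.

the Platform team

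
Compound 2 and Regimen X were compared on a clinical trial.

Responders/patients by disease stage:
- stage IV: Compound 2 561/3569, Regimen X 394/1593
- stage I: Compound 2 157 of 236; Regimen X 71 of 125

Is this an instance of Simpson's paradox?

Stage IV: Compound 2 561/3569 = 15.7%, Regimen X 394/1593 = 24.7% → Regimen X
Stage I: Compound 2 157/236 = 66.5%, Regimen X 71/125 = 56.8% → Compound 2
Overall: Compound 2 718/3805 = 18.9%, Regimen X 465/1718 = 27.1% → Regimen X
Neither sweeps: Compound 2 wins 1 of 2 groups, Regimen X wins 1. Regimen X wins overall but not every group — no Simpson reversal.

No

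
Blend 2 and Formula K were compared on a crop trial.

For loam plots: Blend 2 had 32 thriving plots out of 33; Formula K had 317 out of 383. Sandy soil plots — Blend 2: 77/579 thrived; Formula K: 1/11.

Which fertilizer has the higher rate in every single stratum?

Loam: Blend 2 32/33 = 97.0%, Formula K 317/383 = 82.8% → Blend 2
Sandy soil: Blend 2 77/579 = 13.3%, Formula K 1/11 = 9.1% → Blend 2
Blend 2 has the higher rate in both groups.

Blend 2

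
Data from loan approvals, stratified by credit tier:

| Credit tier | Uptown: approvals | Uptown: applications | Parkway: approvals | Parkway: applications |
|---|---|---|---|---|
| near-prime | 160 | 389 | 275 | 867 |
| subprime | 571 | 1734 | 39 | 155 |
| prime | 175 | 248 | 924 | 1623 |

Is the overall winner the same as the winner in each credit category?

No

Near-prime: Uptown 160/389 = 41.1%, Parkway 275/867 = 31.7% → Uptown
Subprime: Uptown 571/1734 = 32.9%, Parkway 39/155 = 25.2% → Uptown
Prime: Uptown 175/248 = 70.6%, Parkway 924/1623 = 56.9% → Uptown
Overall: Uptown 906/2371 = 38.2%, Parkway 1238/2645 = 46.8% → Parkway
Uptown wins each credit group but Parkway wins overall — the comparison reverses. Uptown's applications skew toward subprime, which has a lower base rate.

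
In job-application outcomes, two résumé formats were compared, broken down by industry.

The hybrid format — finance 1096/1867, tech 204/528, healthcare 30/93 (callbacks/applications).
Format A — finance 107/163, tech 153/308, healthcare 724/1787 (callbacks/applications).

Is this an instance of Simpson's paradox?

Yes

Finance: the hybrid format 1096/1867 = 58.7%, Format A 107/163 = 65.6% → Format A
Tech: the hybrid format 204/528 = 38.6%, Format A 153/308 = 49.7% → Format A
Healthcare: the hybrid format 30/93 = 32.3%, Format A 724/1787 = 40.5% → Format A
Overall: the hybrid format 1330/2488 = 53.5%, Format A 984/2258 = 43.6% → the hybrid format
Format A wins each industry group but the hybrid format wins overall — the comparison reverses. Format A's applications skew toward healthcare, which has a lower base rate.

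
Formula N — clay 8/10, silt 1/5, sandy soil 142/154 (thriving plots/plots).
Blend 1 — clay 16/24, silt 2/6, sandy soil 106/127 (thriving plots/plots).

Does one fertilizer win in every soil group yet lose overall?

Clay: Formula N 8/10 = 80.0%, Blend 1 16/24 = 66.7% → Formula N
Silt: Formula N 1/5 = 20.0%, Blend 1 2/6 = 33.3% → Blend 1
Sandy soil: Formula N 142/154 = 92.2%, Blend 1 106/127 = 83.5% → Formula N
Overall: Formula N 151/169 = 89.3%, Blend 1 124/157 = 79.0% → Formula N
Neither sweeps: Formula N wins 2 of 3 groups, Blend 1 wins 1. Formula N wins overall but not every group — no Simpson reversal.

No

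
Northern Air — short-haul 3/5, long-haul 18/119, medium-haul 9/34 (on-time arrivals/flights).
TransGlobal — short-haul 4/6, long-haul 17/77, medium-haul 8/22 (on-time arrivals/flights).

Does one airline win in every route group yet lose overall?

Short-haul: Northern Air 3/5 = 60.0%, TransGlobal 4/6 = 66.7% → TransGlobal
Long-haul: Northern Air 18/119 = 15.1%, TransGlobal 17/77 = 22.1% → TransGlobal
Medium-haul: Northern Air 9/34 = 26.5%, TransGlobal 8/22 = 36.4% → TransGlobal
Overall: Northern Air 30/158 = 19.0%, TransGlobal 29/105 = 27.6% → TransGlobal
TransGlobal wins overall and in every route group — no reversal.

No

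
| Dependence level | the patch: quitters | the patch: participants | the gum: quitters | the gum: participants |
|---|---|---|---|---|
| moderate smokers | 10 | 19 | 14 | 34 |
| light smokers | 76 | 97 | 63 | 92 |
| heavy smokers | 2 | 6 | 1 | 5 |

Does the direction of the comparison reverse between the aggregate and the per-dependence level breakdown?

Moderate smokers: the patch 10/19 = 52.6%, the gum 14/34 = 41.2% → the patch
Light smokers: the patch 76/97 = 78.4%, the gum 63/92 = 68.5% → the patch
Heavy smokers: the patch 2/6 = 33.3%, the gum 1/5 = 20.0% → the patch
Overall: the patch 88/122 = 72.1%, the gum 78/131 = 59.5% → the patch
The patch wins overall and in every dependence group — no reversal.

No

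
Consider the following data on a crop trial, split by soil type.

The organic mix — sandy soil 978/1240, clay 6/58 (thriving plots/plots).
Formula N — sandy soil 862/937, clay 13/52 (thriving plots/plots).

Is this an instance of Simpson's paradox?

No

Sandy soil: the organic mix 978/1240 = 78.9%, Formula N 862/937 = 92.0% → Formula N
Clay: the organic mix 6/58 = 10.3%, Formula N 13/52 = 25.0% → Formula N
Overall: the organic mix 984/1298 = 75.8%, Formula N 875/989 = 88.5% → Formula N
Formula N wins overall and in every soil group — no reversal.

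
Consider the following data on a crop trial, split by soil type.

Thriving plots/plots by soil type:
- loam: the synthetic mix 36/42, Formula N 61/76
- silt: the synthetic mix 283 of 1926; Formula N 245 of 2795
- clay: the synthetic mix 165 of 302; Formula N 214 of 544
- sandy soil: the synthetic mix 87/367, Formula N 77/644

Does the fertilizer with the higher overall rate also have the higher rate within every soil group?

Yes

Loam: the synthetic mix 36/42 = 85.7%, Formula N 61/76 = 80.3% → the synthetic mix
Silt: the synthetic mix 283/1926 = 14.7%, Formula N 245/2795 = 8.8% → the synthetic mix
Clay: the synthetic mix 165/302 = 54.6%, Formula N 214/544 = 39.3% → the synthetic mix
Sandy soil: the synthetic mix 87/367 = 23.7%, Formula N 77/644 = 12.0% → the synthetic mix
Overall: the synthetic mix 571/2637 = 21.7%, Formula N 597/4059 = 14.7% → the synthetic mix
The synthetic mix wins overall and in every soil group — no reversal.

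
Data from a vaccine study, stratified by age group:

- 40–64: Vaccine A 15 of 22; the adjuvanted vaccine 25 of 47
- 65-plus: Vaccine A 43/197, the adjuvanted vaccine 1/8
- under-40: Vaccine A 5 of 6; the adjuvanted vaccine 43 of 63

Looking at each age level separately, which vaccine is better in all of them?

Vaccine A

40–64: Vaccine A 15/22 = 68.2%, the adjuvanted vaccine 25/47 = 53.2% → Vaccine A
65-plus: Vaccine A 43/197 = 21.8%, the adjuvanted vaccine 1/8 = 12.5% → Vaccine A
Under-40: Vaccine A 5/6 = 83.3%, the adjuvanted vaccine 43/63 = 68.3% → Vaccine A
Vaccine A has the higher rate in all 3 groups.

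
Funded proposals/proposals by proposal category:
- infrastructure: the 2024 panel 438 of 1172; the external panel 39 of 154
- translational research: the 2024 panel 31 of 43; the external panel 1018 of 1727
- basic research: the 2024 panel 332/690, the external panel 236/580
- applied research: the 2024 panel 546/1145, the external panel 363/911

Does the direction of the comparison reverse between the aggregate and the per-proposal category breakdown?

Infrastructure: the 2024 panel 438/1172 = 37.4%, the external panel 39/154 = 25.3% → the 2024 panel
Translational research: the 2024 panel 31/43 = 72.1%, the external panel 1018/1727 = 58.9% → the 2024 panel
Basic research: the 2024 panel 332/690 = 48.1%, the external panel 236/580 = 40.7% → the 2024 panel
Applied research: the 2024 panel 546/1145 = 47.7%, the external panel 363/911 = 39.8% → the 2024 panel
Overall: the 2024 panel 1347/3050 = 44.2%, the external panel 1656/3372 = 49.1% → the external panel
The 2024 panel wins each proposal group but the external panel wins overall — the comparison reverses. The 2024 panel's proposals skew toward infrastructure, which has a lower base rate.

Yes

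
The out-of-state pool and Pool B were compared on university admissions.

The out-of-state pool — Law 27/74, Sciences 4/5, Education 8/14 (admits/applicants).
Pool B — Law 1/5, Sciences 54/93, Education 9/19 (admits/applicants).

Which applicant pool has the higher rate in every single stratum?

the out-of-state pool

Law: the out-of-state pool 27/74 = 36.5%, Pool B 1/5 = 20.0% → the out-of-state pool
Sciences: the out-of-state pool 4/5 = 80.0%, Pool B 54/93 = 58.1% → the out-of-state pool
Education: the out-of-state pool 8/14 = 57.1%, Pool B 9/19 = 47.4% → the out-of-state pool
The out-of-state pool has the higher rate in all 3 groups.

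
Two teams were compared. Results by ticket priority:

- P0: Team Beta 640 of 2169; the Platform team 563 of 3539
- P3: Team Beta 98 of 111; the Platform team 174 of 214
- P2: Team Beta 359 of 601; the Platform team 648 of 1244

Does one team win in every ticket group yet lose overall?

P0: Team Beta 640/2169 = 29.5%, the Platform team 563/3539 = 15.9% → Team Beta
P3: Team Beta 98/111 = 88.3%, the Platform team 174/214 = 81.3% → Team Beta
P2: Team Beta 359/601 = 59.7%, the Platform team 648/1244 = 52.1% → Team Beta
Overall: Team Beta 1097/2881 = 38.1%, the Platform team 1385/4997 = 27.7% → Team Beta
Team Beta wins overall and in every ticket group — no reversal.

No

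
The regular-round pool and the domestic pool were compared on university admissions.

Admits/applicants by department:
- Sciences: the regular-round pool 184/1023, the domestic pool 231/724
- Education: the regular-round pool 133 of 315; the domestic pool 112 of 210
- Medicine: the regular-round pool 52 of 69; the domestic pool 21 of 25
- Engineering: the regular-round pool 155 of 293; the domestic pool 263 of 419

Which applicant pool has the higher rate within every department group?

the domestic pool

Sciences: the regular-round pool 184/1023 = 18.0%, the domestic pool 231/724 = 31.9% → the domestic pool
Education: the regular-round pool 133/315 = 42.2%, the domestic pool 112/210 = 53.3% → the domestic pool
Medicine: the regular-round pool 52/69 = 75.4%, the domestic pool 21/25 = 84.0% → the domestic pool
Engineering: the regular-round pool 155/293 = 52.9%, the domestic pool 263/419 = 62.8% → the domestic pool
The domestic pool has the higher rate in all 4 groups.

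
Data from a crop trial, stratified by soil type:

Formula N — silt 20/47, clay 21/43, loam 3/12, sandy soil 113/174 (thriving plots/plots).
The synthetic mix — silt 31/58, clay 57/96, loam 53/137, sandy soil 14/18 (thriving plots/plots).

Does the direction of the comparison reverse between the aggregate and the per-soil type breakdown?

Yes

Silt: Formula N 20/47 = 42.6%, the synthetic mix 31/58 = 53.4% → the synthetic mix
Clay: Formula N 21/43 = 48.8%, the synthetic mix 57/96 = 59.4% → the synthetic mix
Loam: Formula N 3/12 = 25.0%, the synthetic mix 53/137 = 38.7% → the synthetic mix
Sandy soil: Formula N 113/174 = 64.9%, the synthetic mix 14/18 = 77.8% → the synthetic mix
Overall: Formula N 157/276 = 56.9%, the synthetic mix 155/309 = 50.2% → Formula N
The synthetic mix wins each soil group but Formula N wins overall — the comparison reverses. The synthetic mix's plots skew toward loam, which has a lower base rate.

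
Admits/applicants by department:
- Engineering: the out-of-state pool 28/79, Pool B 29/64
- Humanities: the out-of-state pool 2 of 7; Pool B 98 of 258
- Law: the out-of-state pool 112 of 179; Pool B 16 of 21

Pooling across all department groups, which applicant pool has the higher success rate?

Engineering: the out-of-state pool 28/79 = 35.4%, Pool B 29/64 = 45.3% → Pool B
Humanities: the out-of-state pool 2/7 = 28.6%, Pool B 98/258 = 38.0% → Pool B
Law: the out-of-state pool 112/179 = 62.6%, Pool B 16/21 = 76.2% → Pool B
Overall: the out-of-state pool 142/265 = 53.6%, Pool B 143/343 = 41.7% → the out-of-state pool
(Pool B wins every department group but the out-of-state pool wins overall — Pool B's applicants skew toward the low-rate Humanities group.)

the out-of-state pool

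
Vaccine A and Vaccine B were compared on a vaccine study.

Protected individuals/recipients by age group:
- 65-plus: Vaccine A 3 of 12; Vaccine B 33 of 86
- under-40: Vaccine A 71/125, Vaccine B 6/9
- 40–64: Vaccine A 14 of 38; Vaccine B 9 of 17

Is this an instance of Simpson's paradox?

Yes

65-plus: Vaccine A 3/12 = 25.0%, Vaccine B 33/86 = 38.4% → Vaccine B
Under-40: Vaccine A 71/125 = 56.8%, Vaccine B 6/9 = 66.7% → Vaccine B
40–64: Vaccine A 14/38 = 36.8%, Vaccine B 9/17 = 52.9% → Vaccine B
Overall: Vaccine A 88/175 = 50.3%, Vaccine B 48/112 = 42.9% → Vaccine A
Vaccine B wins each age group but Vaccine A wins overall — the comparison reverses. Vaccine B's recipients skew toward 65-plus, which has a lower base rate.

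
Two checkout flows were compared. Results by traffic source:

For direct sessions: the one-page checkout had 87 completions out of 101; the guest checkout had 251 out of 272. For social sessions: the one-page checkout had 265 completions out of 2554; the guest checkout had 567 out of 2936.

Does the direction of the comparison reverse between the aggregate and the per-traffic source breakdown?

Direct: the one-page checkout 87/101 = 86.1%, the guest checkout 251/272 = 92.3% → the guest checkout
Social: the one-page checkout 265/2554 = 10.4%, the guest checkout 567/2936 = 19.3% → the guest checkout
Overall: the one-page checkout 352/2655 = 13.3%, the guest checkout 818/3208 = 25.5% → the guest checkout
The guest checkout wins overall and in every traffic group — no reversal.

No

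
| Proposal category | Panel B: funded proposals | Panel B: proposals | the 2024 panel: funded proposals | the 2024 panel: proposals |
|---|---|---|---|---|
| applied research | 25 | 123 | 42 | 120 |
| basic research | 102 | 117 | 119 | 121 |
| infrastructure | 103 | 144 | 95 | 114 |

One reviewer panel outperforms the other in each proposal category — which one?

Applied research: Panel B 25/123 = 20.3%, the 2024 panel 42/120 = 35.0% → the 2024 panel
Basic research: Panel B 102/117 = 87.2%, the 2024 panel 119/121 = 98.3% → the 2024 panel
Infrastructure: Panel B 103/144 = 71.5%, the 2024 panel 95/114 = 83.3% → the 2024 panel
The 2024 panel has the higher rate in all 3 groups.

the 2024 panel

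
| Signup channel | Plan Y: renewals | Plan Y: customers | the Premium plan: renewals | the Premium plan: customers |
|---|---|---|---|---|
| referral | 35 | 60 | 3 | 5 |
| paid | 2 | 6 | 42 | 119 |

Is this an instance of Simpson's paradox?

Referral: Plan Y 35/60 = 58.3%, the Premium plan 3/5 = 60.0% → the Premium plan
Paid: Plan Y 2/6 = 33.3%, the Premium plan 42/119 = 35.3% → the Premium plan
Overall: Plan Y 37/66 = 56.1%, the Premium plan 45/124 = 36.3% → Plan Y
The Premium plan wins each signup group but Plan Y wins overall — the comparison reverses. The Premium plan's customers skew toward paid, which has a lower base rate.

Yes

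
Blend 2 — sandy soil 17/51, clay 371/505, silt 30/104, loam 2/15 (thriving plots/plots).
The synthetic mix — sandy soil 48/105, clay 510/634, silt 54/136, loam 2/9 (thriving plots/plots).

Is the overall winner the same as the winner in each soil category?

Yes

Sandy soil: Blend 2 17/51 = 33.3%, the synthetic mix 48/105 = 45.7% → the synthetic mix
Clay: Blend 2 371/505 = 73.5%, the synthetic mix 510/634 = 80.4% → the synthetic mix
Silt: Blend 2 30/104 = 28.8%, the synthetic mix 54/136 = 39.7% → the synthetic mix
Loam: Blend 2 2/15 = 13.3%, the synthetic mix 2/9 = 22.2% → the synthetic mix
Overall: Blend 2 420/675 = 62.2%, the synthetic mix 614/884 = 69.5% → the synthetic mix
The synthetic mix wins overall and in every soil group — no reversal.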